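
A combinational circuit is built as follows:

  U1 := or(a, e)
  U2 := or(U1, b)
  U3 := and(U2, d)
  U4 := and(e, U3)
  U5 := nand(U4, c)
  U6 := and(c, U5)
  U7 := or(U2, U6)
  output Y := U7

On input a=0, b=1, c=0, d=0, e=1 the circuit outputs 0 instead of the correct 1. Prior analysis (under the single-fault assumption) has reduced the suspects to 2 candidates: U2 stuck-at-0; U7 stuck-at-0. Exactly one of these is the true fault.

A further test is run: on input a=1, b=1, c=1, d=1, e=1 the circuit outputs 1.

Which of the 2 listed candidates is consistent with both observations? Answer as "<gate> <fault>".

U2 stuck-at-0

Evaluate each candidate on input a=1, b=1, c=1, d=1, e=1:
  U2 stuck-at-0: U1=1, U2=0 [stuck-at-0], U3=0, U4=0, U5=1, U6=1, U7=1 → 1 — matches
  U7 stuck-at-0: U1=1, U2=1, U3=1, U4=1, U5=0, U6=0, U7=0 [stuck-at-0] → 0 — eliminated
Only U2 stuck-at-0 reproduces the observed 1.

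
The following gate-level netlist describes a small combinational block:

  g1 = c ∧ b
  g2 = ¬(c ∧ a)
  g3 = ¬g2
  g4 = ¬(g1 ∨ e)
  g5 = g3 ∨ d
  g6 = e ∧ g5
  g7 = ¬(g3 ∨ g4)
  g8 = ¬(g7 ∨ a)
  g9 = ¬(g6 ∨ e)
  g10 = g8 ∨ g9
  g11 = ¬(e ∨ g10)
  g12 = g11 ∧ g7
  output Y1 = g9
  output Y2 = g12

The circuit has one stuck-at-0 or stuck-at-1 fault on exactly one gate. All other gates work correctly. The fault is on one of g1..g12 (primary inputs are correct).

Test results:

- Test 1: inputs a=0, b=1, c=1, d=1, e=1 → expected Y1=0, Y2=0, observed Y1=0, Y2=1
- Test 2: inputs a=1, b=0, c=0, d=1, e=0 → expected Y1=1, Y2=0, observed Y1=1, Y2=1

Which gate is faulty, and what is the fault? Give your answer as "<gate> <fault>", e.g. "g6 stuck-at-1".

g12 stuck-at-1

Fault-free values for test 1 (a=0, b=1, c=1, d=1, e=1): g1=1, g2=1, g3=0, g4=0, g5=1, g6=1, g7=1, g8=0, g9=0, g10=0, g11=0, g12=0, giving Y1=0, Y2=0. Observed Y1=0, Y2=1.
Test 1: faults giving observed Y1=0, Y2=1 are {g11 stuck-at-1, g12 stuck-at-1}.
Test 2 (a=1, b=0, c=0, d=1, e=0): fault-free g1=0, g2=1, g3=0, g4=1, g5=1, g6=0, g7=0, g8=0, g9=1, g10=1, g11=0, g12=0 → Y1=1, Y2=0; observed Y1=1, Y2=1. Eliminates g11 stuck-at-1.
Only g12 stuck-at-1 is consistent with every test.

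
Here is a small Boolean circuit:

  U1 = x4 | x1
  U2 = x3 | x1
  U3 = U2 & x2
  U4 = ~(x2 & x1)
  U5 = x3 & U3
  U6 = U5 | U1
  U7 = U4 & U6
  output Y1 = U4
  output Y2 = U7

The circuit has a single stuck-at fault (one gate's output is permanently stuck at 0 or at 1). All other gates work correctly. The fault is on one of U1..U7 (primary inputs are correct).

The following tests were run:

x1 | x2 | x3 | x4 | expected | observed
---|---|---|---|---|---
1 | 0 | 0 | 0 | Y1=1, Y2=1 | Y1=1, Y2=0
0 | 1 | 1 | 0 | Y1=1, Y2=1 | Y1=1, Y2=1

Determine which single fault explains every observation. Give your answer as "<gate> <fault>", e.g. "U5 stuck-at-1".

U1 stuck-at-0

Fault-free values for test 1 (x1=1, x2=0, x3=0, x4=0): U1=1, U2=1, U3=0, U4=1, U5=0, U6=1, U7=1, giving Y1=1, Y2=1. Observed Y1=1, Y2=0.
Test 1: faults giving observed Y1=1, Y2=0 are {U1 stuck-at-0, U6 stuck-at-0, U7 stuck-at-0}.
Test 2 (x1=0, x2=1, x3=1, x4=0): fault-free U1=0, U2=1, U3=1, U4=1, U5=1, U6=1, U7=1 → Y1=1, Y2=1; observed Y1=1, Y2=1. Eliminates U6 stuck-at-0, U7 stuck-at-0.
Only U1 stuck-at-0 is consistent with every test.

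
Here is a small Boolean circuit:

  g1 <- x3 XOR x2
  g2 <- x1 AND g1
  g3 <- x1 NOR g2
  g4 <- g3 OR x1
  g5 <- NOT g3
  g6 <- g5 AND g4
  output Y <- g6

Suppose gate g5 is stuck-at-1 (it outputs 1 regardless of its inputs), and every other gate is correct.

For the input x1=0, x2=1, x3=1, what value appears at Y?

1

Propagate with g5 forced: g1=0, g2=0, g3=1, g4=1, g5=1 [stuck-at-1], g6=1.
So Y = 1. (Without the fault it would be 0.)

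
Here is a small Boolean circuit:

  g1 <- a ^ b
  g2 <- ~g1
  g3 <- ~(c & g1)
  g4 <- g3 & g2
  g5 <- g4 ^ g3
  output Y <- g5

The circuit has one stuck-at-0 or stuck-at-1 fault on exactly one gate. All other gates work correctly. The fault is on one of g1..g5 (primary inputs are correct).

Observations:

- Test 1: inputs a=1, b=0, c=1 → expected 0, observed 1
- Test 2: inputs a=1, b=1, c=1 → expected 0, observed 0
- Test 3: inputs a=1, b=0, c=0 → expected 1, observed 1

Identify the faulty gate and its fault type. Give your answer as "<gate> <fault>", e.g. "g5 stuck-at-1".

Fault-free values for test 1 (a=1, b=0, c=1): g1=1, g2=0, g3=0, g4=0, g5=0, giving Y=0. Observed 1.
Test 1: faults giving observed 1 are {g3 stuck-at-1, g4 stuck-at-1, g5 stuck-at-1}.
Test 2 (a=1, b=1, c=1): fault-free g1=0, g2=1, g3=1, g4=1, g5=0 → 0; observed 0. Eliminates g5 stuck-at-1.
Test 3 (a=1, b=0, c=0): fault-free g1=1, g2=0, g3=1, g4=0, g5=1 → 1; observed 1. Eliminates g4 stuck-at-1.
Only g3 stuck-at-1 is consistent with every test.

g3 stuck-at-1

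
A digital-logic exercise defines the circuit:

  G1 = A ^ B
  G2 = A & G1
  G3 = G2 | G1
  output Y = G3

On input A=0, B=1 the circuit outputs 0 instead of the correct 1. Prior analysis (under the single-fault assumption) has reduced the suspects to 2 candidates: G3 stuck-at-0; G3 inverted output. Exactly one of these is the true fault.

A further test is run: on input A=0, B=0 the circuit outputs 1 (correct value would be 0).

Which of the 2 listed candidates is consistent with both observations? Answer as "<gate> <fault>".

Evaluate each candidate on input A=0, B=0:
  G3 stuck-at-0: G1=0, G2=0, G3=0 [stuck-at-0] → 0 — eliminated
  G3 inverted output: G1=0, G2=0, G3=1 [inverted output] → 1 — matches
Only G3 inverted output reproduces the observed 1.

G3 inverted output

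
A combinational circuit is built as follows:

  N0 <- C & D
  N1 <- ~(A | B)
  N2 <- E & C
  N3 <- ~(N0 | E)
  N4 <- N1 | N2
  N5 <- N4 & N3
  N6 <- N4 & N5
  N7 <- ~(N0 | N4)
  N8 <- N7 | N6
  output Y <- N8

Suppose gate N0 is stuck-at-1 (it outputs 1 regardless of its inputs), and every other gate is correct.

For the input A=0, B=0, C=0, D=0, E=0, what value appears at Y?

Propagate with N0 forced: N0=1 [stuck-at-1], N1=1, N2=0, N3=0, N4=1, N5=0, N6=0, N7=0, N8=0.
So Y = 0. (Without the fault it would be 1.)

0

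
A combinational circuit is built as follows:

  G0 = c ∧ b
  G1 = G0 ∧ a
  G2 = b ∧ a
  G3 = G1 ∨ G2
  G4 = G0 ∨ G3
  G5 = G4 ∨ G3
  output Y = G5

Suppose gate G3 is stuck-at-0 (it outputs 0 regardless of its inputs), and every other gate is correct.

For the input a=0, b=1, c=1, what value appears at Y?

1

Propagate with G3 forced: G0=1, G1=0, G2=0, G3=0 [stuck-at-0], G4=1, G5=1.
So Y = 1. (Same as the fault-free value — the fault is masked on this input.)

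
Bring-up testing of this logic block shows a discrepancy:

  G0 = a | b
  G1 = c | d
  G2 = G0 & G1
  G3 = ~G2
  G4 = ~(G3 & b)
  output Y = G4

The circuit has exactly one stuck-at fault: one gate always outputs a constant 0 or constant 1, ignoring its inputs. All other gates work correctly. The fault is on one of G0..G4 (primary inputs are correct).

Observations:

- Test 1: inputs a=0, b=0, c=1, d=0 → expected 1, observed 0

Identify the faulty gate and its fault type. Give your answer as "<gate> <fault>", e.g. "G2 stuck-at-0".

G4 stuck-at-0

Fault-free values for test 1 (a=0, b=0, c=1, d=0): G0=0, G1=1, G2=0, G3=1, G4=1, giving Y=1. Observed 0.
Test 1: faults giving observed 0 are {G4 stuck-at-0}.
Only G4 stuck-at-0 is consistent with every test.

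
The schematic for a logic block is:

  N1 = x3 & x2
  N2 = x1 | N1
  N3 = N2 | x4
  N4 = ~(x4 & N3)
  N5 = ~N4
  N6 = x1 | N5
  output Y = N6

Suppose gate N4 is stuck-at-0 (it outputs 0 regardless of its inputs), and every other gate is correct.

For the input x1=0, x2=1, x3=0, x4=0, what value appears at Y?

Propagate with N4 forced: N1=0, N2=0, N3=0, N4=0 [stuck-at-0], N5=1, N6=1.
So Y = 1. (Without the fault it would be 0.)

1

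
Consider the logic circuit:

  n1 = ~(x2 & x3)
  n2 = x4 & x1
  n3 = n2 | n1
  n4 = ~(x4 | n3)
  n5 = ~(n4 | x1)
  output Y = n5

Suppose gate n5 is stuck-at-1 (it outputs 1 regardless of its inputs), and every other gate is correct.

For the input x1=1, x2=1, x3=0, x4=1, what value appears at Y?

Propagate with n5 forced: n1=1, n2=1, n3=1, n4=0, n5=1 [stuck-at-1].
So Y = 1. (Without the fault it would be 0.)

1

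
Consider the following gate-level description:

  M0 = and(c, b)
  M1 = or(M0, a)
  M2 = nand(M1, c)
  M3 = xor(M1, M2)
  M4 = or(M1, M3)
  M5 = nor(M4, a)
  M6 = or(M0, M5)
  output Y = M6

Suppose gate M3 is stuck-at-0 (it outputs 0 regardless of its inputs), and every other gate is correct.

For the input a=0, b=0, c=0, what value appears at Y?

Propagate with M3 forced: M0=0, M1=0, M2=1, M3=0 [stuck-at-0], M4=0, M5=1, M6=1.
So Y = 1. (Without the fault it would be 0.)

1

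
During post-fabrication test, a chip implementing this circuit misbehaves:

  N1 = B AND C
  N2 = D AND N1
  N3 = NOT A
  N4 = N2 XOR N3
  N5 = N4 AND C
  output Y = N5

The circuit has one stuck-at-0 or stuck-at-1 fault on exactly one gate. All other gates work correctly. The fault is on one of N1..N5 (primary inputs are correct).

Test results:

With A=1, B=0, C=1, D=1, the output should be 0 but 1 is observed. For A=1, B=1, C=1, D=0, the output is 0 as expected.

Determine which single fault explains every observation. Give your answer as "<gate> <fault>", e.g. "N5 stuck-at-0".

Fault-free values for test 1 (A=1, B=0, C=1, D=1): N1=0, N2=0, N3=0, N4=0, N5=0, giving Y=0. Observed 1.
Test 1: faults giving observed 1 are {N1 stuck-at-1, N2 stuck-at-1, N3 stuck-at-1, N4 stuck-at-1, N5 stuck-at-1}.
Test 2 (A=1, B=1, C=1, D=0): fault-free N1=1, N2=0, N3=0, N4=0, N5=0 → 0; observed 0. Eliminates N2 stuck-at-1, N3 stuck-at-1, N4 stuck-at-1, N5 stuck-at-1.
Only N1 stuck-at-1 is consistent with every test.

N1 stuck-at-1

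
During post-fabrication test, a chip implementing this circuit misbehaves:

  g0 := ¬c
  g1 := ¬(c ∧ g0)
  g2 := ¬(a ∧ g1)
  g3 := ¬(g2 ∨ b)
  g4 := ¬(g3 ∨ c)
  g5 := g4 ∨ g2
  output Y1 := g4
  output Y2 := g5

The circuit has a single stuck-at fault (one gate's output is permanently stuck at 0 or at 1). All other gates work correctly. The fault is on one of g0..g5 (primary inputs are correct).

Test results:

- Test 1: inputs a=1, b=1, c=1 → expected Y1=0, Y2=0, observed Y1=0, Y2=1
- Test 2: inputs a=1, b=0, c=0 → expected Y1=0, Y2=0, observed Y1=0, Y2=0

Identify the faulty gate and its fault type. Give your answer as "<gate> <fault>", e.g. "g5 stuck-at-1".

g0 stuck-at-1

Fault-free values for test 1 (a=1, b=1, c=1): g0=0, g1=1, g2=0, g3=0, g4=0, g5=0, giving Y1=0, Y2=0. Observed Y1=0, Y2=1.
Test 1: faults giving observed Y1=0, Y2=1 are {g0 stuck-at-1, g1 stuck-at-0, g2 stuck-at-1, g5 stuck-at-1}.
Test 2 (a=1, b=0, c=0): fault-free g0=1, g1=1, g2=0, g3=1, g4=0, g5=0 → Y1=0, Y2=0; observed Y1=0, Y2=0. Eliminates g1 stuck-at-0, g2 stuck-at-1, g5 stuck-at-1.
Only g0 stuck-at-1 is consistent with every test.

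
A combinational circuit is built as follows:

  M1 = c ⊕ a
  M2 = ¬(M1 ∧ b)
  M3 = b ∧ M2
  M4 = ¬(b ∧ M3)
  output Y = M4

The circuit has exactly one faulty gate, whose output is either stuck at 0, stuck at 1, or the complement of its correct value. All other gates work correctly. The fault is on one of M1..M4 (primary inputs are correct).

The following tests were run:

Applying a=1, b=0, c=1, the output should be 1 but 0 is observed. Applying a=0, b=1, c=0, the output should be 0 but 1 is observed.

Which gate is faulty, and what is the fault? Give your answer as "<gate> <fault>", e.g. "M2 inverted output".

M4 inverted output

Fault-free values for test 1 (a=1, b=0, c=1): M1=0, M2=1, M3=0, M4=1, giving Y=1. Observed 0.
Test 1: faults giving observed 0 are {M4 stuck-at-0, M4 inverted output}.
Test 2 (a=0, b=1, c=0): fault-free M1=0, M2=1, M3=1, M4=0 → 0; observed 1. Eliminates M4 stuck-at-0.
Only M4 inverted output is consistent with every test.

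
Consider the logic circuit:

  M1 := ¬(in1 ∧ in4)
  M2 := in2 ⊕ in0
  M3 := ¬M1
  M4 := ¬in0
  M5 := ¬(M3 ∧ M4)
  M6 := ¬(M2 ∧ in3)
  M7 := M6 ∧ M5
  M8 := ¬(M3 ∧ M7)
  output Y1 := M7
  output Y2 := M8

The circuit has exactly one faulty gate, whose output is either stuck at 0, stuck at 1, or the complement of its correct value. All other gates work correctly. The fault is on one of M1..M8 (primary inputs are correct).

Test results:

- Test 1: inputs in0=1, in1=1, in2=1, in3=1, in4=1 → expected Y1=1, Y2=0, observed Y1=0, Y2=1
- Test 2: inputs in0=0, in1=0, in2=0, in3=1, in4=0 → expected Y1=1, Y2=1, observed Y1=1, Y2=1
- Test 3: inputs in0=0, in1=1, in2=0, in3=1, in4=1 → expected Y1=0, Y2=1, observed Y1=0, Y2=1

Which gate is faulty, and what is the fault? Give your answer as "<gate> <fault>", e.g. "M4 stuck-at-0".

M4 stuck-at-1

Fault-free values for test 1 (in0=1, in1=1, in2=1, in3=1, in4=1): M1=0, M2=0, M3=1, M4=0, M5=1, M6=1, M7=1, M8=0, giving Y1=1, Y2=0. Observed Y1=0, Y2=1.
Test 1: faults giving observed Y1=0, Y2=1 are {M2 stuck-at-1, M2 inverted output, M4 stuck-at-1, M4 inverted output, M5 stuck-at-0, M5 inverted output, M6 stuck-at-0, M6 inverted output, M7 stuck-at-0, M7 inverted output}.
Test 2 (in0=0, in1=0, in2=0, in3=1, in4=0): fault-free M1=1, M2=0, M3=0, M4=1, M5=1, M6=1, M7=1, M8=1 → Y1=1, Y2=1; observed Y1=1, Y2=1. Eliminates M2 stuck-at-1, M2 inverted output, M5 stuck-at-0, M5 inverted output, M6 stuck-at-0, M6 inverted output, M7 stuck-at-0, M7 inverted output.
Test 3 (in0=0, in1=1, in2=0, in3=1, in4=1): fault-free M1=0, M2=0, M3=1, M4=1, M5=0, M6=1, M7=0, M8=1 → Y1=0, Y2=1; observed Y1=0, Y2=1. Eliminates M4 inverted output.
Only M4 stuck-at-1 is consistent with every test.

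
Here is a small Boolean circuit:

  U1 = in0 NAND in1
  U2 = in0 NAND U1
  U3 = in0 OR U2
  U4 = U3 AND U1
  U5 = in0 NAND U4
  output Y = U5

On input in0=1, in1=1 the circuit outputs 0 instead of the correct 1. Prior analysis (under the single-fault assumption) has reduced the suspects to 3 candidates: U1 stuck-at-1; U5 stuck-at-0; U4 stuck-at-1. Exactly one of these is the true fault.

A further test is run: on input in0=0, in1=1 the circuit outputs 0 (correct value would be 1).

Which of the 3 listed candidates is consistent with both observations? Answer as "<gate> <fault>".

Evaluate each candidate on input in0=0, in1=1:
  U1 stuck-at-1: U1=1 [stuck-at-1], U2=1, U3=1, U4=1, U5=1 → 1 — eliminated
  U5 stuck-at-0: U1=1, U2=1, U3=1, U4=1, U5=0 [stuck-at-0] → 0 — matches
  U4 stuck-at-1: U1=1, U2=1, U3=1, U4=1 [stuck-at-1], U5=1 → 1 — eliminated
Only U5 stuck-at-0 reproduces the observed 0.

U5 stuck-at-0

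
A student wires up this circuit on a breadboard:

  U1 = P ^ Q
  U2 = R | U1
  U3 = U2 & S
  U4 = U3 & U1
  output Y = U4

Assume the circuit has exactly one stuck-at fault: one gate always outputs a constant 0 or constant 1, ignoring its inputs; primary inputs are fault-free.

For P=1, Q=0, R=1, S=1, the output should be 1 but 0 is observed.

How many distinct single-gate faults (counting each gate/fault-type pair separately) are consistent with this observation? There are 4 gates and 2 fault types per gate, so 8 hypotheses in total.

4

Fault-free: U1=1, U2=1, U3=1, U4=1 → 1. Observed 0.
  U1 stuck-at-0: output 0 ✓
  U1 stuck-at-1: output 1 ✗
  U2 stuck-at-0: output 0 ✓
  U2 stuck-at-1: output 1 ✗
  U3 stuck-at-0: output 0 ✓
  U3 stuck-at-1: output 1 ✗
  U4 stuck-at-0: output 0 ✓
  U4 stuck-at-1: output 1 ✗
Consistent faults: {U1 stuck-at-0, U2 stuck-at-0, U3 stuck-at-0, U4 stuck-at-0} — 4 in all.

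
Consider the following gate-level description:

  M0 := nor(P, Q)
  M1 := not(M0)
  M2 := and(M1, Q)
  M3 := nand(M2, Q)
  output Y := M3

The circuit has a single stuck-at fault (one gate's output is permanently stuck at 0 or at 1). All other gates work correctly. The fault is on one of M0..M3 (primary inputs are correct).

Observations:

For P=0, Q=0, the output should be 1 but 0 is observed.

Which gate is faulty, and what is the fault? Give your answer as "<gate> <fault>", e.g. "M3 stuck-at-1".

Fault-free values for test 1 (P=0, Q=0): M0=1, M1=0, M2=0, M3=1, giving Y=1. Observed 0.
Test 1: faults giving observed 0 are {M3 stuck-at-0}.
Only M3 stuck-at-0 is consistent with every test.

M3 stuck-at-0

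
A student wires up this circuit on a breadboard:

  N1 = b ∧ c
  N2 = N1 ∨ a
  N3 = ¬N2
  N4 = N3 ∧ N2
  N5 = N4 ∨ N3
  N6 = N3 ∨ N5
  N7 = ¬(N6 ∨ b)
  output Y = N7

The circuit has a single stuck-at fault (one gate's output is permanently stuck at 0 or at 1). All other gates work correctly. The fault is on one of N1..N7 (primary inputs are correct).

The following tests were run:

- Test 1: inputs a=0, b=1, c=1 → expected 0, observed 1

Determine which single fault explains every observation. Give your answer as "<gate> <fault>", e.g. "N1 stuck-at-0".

N7 stuck-at-1

Fault-free values for test 1 (a=0, b=1, c=1): N1=1, N2=1, N3=0, N4=0, N5=0, N6=0, N7=0, giving Y=0. Observed 1.
Test 1: faults giving observed 1 are {N7 stuck-at-1}.
Only N7 stuck-at-1 is consistent with every test.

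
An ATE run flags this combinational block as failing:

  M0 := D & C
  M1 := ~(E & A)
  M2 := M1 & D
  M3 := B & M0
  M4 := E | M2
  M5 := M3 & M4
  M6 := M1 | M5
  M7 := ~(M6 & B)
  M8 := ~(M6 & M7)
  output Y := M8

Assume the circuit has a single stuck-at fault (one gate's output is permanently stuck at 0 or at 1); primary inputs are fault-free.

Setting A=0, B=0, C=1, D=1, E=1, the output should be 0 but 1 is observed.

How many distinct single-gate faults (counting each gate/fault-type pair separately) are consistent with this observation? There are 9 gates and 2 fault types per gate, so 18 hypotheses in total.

4

Fault-free: M0=1, M1=1, M2=1, M3=0, M4=1, M5=0, M6=1, M7=1, M8=0 → 0. Observed 1.
  M0: none of the 2 fault types match ✗
  M1: stuck-at-0 ✓; others ✗
  M2: none of the 2 fault types match ✗
  M3: none of the 2 fault types match ✗
  M4: none of the 2 fault types match ✗
  M5: none of the 2 fault types match ✗
  M6: stuck-at-0 ✓; others ✗
  M7: stuck-at-0 ✓; others ✗
  M8: stuck-at-1 ✓; others ✗
Consistent faults: {M1 stuck-at-0, M6 stuck-at-0, M7 stuck-at-0, M8 stuck-at-1} — 4 in all.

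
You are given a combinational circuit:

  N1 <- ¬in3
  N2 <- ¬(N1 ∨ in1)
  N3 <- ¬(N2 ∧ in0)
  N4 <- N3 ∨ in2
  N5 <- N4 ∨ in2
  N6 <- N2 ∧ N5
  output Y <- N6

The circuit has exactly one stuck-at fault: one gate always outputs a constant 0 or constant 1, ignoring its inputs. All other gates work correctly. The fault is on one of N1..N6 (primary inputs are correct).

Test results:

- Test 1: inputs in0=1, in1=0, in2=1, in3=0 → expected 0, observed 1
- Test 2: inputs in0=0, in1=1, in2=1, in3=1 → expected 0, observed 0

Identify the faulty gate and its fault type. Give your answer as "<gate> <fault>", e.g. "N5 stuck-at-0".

Fault-free values for test 1 (in0=1, in1=0, in2=1, in3=0): N1=1, N2=0, N3=1, N4=1, N5=1, N6=0, giving Y=0. Observed 1.
Test 1: faults giving observed 1 are {N1 stuck-at-0, N2 stuck-at-1, N6 stuck-at-1}.
Test 2 (in0=0, in1=1, in2=1, in3=1): fault-free N1=0, N2=0, N3=1, N4=1, N5=1, N6=0 → 0; observed 0. Eliminates N2 stuck-at-1, N6 stuck-at-1.
Only N1 stuck-at-0 is consistent with every test.

N1 stuck-at-0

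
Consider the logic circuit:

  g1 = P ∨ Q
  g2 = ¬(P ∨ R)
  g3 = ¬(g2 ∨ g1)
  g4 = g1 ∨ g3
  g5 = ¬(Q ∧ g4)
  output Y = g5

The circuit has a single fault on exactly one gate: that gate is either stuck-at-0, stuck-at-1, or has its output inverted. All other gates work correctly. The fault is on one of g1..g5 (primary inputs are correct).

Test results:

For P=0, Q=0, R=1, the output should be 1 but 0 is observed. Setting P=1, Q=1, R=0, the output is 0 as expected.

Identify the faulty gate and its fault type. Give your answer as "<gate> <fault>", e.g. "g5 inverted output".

Fault-free values for test 1 (P=0, Q=0, R=1): g1=0, g2=0, g3=1, g4=1, g5=1, giving Y=1. Observed 0.
Test 1: faults giving observed 0 are {g5 stuck-at-0, g5 inverted output}.
Test 2 (P=1, Q=1, R=0): fault-free g1=1, g2=0, g3=0, g4=1, g5=0 → 0; observed 0. Eliminates g5 inverted output.
Only g5 stuck-at-0 is consistent with every test.

g5 stuck-at-0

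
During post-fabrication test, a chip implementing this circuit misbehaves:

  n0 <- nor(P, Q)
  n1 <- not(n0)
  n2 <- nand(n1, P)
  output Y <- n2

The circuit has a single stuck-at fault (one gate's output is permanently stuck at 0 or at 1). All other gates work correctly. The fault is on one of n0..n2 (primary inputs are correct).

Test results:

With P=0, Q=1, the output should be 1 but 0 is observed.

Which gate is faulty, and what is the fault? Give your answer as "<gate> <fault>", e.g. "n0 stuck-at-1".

Fault-free values for test 1 (P=0, Q=1): n0=0, n1=1, n2=1, giving Y=1. Observed 0.
Test 1: faults giving observed 0 are {n2 stuck-at-0}.
Only n2 stuck-at-0 is consistent with every test.

n2 stuck-at-0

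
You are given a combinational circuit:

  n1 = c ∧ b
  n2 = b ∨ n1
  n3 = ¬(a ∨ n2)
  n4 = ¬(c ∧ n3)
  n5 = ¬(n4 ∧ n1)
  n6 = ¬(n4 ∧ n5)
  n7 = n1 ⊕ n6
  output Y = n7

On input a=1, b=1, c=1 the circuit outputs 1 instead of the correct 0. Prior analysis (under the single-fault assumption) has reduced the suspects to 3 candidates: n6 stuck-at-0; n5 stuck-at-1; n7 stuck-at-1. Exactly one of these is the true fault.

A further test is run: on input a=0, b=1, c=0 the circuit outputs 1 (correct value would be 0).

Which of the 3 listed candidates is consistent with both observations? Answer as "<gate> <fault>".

n7 stuck-at-1

Evaluate each candidate on input a=0, b=1, c=0:
  n6 stuck-at-0: n1=0, n2=1, n3=0, n4=1, n5=1, n6=0 [stuck-at-0], n7=0 → 0 — eliminated
  n5 stuck-at-1: n1=0, n2=1, n3=0, n4=1, n5=1 [stuck-at-1], n6=0, n7=0 → 0 — eliminated
  n7 stuck-at-1: n1=0, n2=1, n3=0, n4=1, n5=1, n6=0, n7=1 [stuck-at-1] → 1 — matches
Only n7 stuck-at-1 reproduces the observed 1.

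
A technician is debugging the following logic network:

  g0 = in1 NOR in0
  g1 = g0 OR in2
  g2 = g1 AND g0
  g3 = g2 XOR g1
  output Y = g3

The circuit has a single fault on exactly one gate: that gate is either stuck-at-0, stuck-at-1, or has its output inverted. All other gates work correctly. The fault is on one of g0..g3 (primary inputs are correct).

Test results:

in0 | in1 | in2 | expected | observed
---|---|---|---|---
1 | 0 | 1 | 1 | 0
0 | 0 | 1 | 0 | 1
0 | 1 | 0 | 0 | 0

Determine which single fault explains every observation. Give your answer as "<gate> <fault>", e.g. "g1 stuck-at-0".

Fault-free values for test 1 (in0=1, in1=0, in2=1): g0=0, g1=1, g2=0, g3=1, giving Y=1. Observed 0.
Test 1: faults giving observed 0 are {g0 stuck-at-1, g0 inverted output, g1 stuck-at-0, g1 inverted output, g2 stuck-at-1, g2 inverted output, g3 stuck-at-0, g3 inverted output}.
Test 2 (in0=0, in1=0, in2=1): fault-free g0=1, g1=1, g2=1, g3=0 → 0; observed 1. Eliminates g0 stuck-at-1, g1 stuck-at-0, g1 inverted output, g2 stuck-at-1, g3 stuck-at-0.
Test 3 (in0=0, in1=1, in2=0): fault-free g0=0, g1=0, g2=0, g3=0 → 0; observed 0. Eliminates g2 inverted output, g3 inverted output.
Only g0 inverted output is consistent with every test.

g0 inverted output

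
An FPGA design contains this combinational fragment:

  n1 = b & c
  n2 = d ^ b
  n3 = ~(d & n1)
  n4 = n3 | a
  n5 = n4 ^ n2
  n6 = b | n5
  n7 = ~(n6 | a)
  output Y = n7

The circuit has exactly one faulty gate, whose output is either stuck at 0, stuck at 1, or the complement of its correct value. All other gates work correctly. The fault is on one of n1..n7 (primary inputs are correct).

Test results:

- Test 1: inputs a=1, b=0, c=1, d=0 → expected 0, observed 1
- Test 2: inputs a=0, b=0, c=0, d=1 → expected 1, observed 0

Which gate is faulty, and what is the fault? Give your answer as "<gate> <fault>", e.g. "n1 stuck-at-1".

Fault-free values for test 1 (a=1, b=0, c=1, d=0): n1=0, n2=0, n3=1, n4=1, n5=1, n6=1, n7=0, giving Y=0. Observed 1.
Test 1: faults giving observed 1 are {n7 stuck-at-1, n7 inverted output}.
Test 2 (a=0, b=0, c=0, d=1): fault-free n1=0, n2=1, n3=1, n4=1, n5=0, n6=0, n7=1 → 1; observed 0. Eliminates n7 stuck-at-1.
Only n7 inverted output is consistent with every test.

n7 inverted output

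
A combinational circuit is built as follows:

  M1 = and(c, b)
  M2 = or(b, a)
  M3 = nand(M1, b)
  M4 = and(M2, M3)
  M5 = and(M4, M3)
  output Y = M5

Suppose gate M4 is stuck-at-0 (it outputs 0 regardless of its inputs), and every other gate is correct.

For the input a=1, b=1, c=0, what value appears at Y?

0

Propagate with M4 forced: M1=0, M2=1, M3=1, M4=0 [stuck-at-0], M5=0.
So Y = 0. (Without the fault it would be 1.)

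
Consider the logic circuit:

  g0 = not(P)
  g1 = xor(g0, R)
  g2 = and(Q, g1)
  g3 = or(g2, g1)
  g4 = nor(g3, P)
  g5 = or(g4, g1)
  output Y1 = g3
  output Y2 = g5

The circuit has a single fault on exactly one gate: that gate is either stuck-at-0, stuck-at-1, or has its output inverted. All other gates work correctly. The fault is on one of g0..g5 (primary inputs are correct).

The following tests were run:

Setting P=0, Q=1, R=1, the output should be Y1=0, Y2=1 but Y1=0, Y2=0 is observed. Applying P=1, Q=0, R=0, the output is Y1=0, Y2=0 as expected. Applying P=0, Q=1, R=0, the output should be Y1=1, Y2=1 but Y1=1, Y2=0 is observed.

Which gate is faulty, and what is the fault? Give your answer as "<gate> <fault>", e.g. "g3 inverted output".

Fault-free values for test 1 (P=0, Q=1, R=1): g0=1, g1=0, g2=0, g3=0, g4=1, g5=1, giving Y1=0, Y2=1. Observed Y1=0, Y2=0.
Test 1: faults giving observed Y1=0, Y2=0 are {g4 stuck-at-0, g4 inverted output, g5 stuck-at-0, g5 inverted output}.
Test 2 (P=1, Q=0, R=0): fault-free g0=0, g1=0, g2=0, g3=0, g4=0, g5=0 → Y1=0, Y2=0; observed Y1=0, Y2=0. Eliminates g4 inverted output, g5 inverted output.
Test 3 (P=0, Q=1, R=0): fault-free g0=1, g1=1, g2=1, g3=1, g4=0, g5=1 → Y1=1, Y2=1; observed Y1=1, Y2=0. Eliminates g4 stuck-at-0.
Only g5 stuck-at-0 is consistent with every test.

g5 stuck-at-0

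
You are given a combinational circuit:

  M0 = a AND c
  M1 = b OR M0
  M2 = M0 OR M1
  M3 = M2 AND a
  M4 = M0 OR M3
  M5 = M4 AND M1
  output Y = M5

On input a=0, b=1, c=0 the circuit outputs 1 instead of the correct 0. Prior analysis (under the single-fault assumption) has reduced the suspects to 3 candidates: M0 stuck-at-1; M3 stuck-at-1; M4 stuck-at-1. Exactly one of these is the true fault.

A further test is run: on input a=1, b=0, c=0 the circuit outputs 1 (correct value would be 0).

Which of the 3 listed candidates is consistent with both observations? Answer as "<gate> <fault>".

M0 stuck-at-1

Evaluate each candidate on input a=1, b=0, c=0:
  M0 stuck-at-1: M0=1 [stuck-at-1], M1=1, M2=1, M3=1, M4=1, M5=1 → 1 — matches
  M3 stuck-at-1: M0=0, M1=0, M2=0, M3=1 [stuck-at-1], M4=1, M5=0 → 0 — eliminated
  M4 stuck-at-1: M0=0, M1=0, M2=0, M3=0, M4=1 [stuck-at-1], M5=0 → 0 — eliminated
Only M0 stuck-at-1 reproduces the observed 1.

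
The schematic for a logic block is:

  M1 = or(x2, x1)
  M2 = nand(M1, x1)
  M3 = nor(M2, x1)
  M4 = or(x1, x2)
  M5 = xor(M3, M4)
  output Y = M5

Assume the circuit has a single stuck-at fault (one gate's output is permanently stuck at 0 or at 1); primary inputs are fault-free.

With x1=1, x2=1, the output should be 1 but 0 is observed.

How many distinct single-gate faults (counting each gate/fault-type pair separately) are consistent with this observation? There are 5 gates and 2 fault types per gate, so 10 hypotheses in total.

3

Fault-free: M1=1, M2=0, M3=0, M4=1, M5=1 → 1. Observed 0.
  M1 stuck-at-0: output 1 ✗
  M1 stuck-at-1: output 1 ✗
  M2 stuck-at-0: output 1 ✗
  M2 stuck-at-1: output 1 ✗
  M3 stuck-at-0: output 1 ✗
  M3 stuck-at-1: output 0 ✓
  M4 stuck-at-0: output 0 ✓
  M4 stuck-at-1: output 1 ✗
  M5 stuck-at-0: output 0 ✓
  M5 stuck-at-1: output 1 ✗
Consistent faults: {M3 stuck-at-1, M4 stuck-at-0, M5 stuck-at-0} — 3 in all.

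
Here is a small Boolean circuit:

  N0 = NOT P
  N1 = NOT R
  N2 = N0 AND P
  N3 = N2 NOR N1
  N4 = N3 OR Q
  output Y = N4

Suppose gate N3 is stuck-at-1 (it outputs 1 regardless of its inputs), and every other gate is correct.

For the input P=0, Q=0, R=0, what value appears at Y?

1

Propagate with N3 forced: N0=1, N1=1, N2=0, N3=1 [stuck-at-1], N4=1.
So Y = 1. (Without the fault it would be 0.)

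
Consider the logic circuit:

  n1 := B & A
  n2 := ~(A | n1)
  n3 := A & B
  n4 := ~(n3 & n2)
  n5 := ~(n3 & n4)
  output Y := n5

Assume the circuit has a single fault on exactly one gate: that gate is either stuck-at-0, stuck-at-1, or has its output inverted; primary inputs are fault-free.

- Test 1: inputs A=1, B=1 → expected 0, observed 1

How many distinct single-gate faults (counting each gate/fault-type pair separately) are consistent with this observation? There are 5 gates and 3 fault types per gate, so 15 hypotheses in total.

8

Fault-free: n1=1, n2=0, n3=1, n4=1, n5=0 → 0. Observed 1.
  n1: none of the 3 fault types match ✗
  n2: stuck-at-1, inverted output ✓; others ✗
  n3: stuck-at-0, inverted output ✓; others ✗
  n4: stuck-at-0, inverted output ✓; others ✗
  n5: stuck-at-1, inverted output ✓; others ✗
Consistent faults: {n2 stuck-at-1, n2 inverted output, n3 stuck-at-0, n3 inverted output, n4 stuck-at-0, n4 inverted output, n5 stuck-at-1, n5 inverted output} — 8 in all.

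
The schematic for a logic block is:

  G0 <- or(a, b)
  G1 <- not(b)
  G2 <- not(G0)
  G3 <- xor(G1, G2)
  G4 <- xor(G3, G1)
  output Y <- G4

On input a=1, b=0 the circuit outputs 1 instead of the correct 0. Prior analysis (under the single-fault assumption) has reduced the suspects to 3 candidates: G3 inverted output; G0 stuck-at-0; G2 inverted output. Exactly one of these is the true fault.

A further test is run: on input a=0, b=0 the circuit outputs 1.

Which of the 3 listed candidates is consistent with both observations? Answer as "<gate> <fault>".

G0 stuck-at-0

Evaluate each candidate on input a=0, b=0:
  G3 inverted output: G0=0, G1=1, G2=1, G3=1 [inverted output], G4=0 → 0 — eliminated
  G0 stuck-at-0: G0=0 [stuck-at-0], G1=1, G2=1, G3=0, G4=1 → 1 — matches
  G2 inverted output: G0=0, G1=1, G2=0 [inverted output], G3=1, G4=0 → 0 — eliminated
Only G0 stuck-at-0 reproduces the observed 1.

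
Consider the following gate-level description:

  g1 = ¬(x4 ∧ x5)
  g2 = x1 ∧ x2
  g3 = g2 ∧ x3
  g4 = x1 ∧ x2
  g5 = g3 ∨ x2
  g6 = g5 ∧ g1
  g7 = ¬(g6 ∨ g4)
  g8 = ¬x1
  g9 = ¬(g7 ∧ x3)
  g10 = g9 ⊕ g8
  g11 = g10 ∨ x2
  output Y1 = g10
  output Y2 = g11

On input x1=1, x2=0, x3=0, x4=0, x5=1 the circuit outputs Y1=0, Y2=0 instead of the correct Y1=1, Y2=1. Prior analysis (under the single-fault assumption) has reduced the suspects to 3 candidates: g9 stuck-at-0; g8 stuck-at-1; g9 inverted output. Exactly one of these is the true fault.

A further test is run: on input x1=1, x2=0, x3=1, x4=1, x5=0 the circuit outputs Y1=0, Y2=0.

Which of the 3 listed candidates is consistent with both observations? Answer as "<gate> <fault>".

Evaluate each candidate on input x1=1, x2=0, x3=1, x4=1, x5=0:
  g9 stuck-at-0: g1=1, g2=0, g3=0, g4=0, g5=0, g6=0, g7=1, g8=0, g9=0 [stuck-at-0], g10=0, g11=0 → Y1=0, Y2=0 — matches
  g8 stuck-at-1: g1=1, g2=0, g3=0, g4=0, g5=0, g6=0, g7=1, g8=1 [stuck-at-1], g9=0, g10=1, g11=1 → Y1=1, Y2=1 — eliminated
  g9 inverted output: g1=1, g2=0, g3=0, g4=0, g5=0, g6=0, g7=1, g8=0, g9=1 [inverted output], g10=1, g11=1 → Y1=1, Y2=1 — eliminated
Only g9 stuck-at-0 reproduces the observed Y1=0, Y2=0.

g9 stuck-at-0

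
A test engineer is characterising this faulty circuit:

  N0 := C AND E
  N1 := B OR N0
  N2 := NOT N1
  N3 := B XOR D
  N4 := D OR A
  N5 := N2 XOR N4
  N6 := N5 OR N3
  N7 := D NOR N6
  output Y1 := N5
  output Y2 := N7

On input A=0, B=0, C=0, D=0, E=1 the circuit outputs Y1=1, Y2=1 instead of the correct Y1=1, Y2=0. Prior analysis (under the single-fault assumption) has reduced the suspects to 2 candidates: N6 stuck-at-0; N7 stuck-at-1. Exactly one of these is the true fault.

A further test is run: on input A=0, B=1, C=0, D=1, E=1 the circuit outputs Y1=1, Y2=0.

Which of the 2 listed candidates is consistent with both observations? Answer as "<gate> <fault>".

Evaluate each candidate on input A=0, B=1, C=0, D=1, E=1:
  N6 stuck-at-0: N0=0, N1=1, N2=0, N3=0, N4=1, N5=1, N6=0 [stuck-at-0], N7=0 → Y1=1, Y2=0 — matches
  N7 stuck-at-1: N0=0, N1=1, N2=0, N3=0, N4=1, N5=1, N6=1, N7=1 [stuck-at-1] → Y1=1, Y2=1 — eliminated
Only N6 stuck-at-0 reproduces the observed Y1=1, Y2=0.

N6 stuck-at-0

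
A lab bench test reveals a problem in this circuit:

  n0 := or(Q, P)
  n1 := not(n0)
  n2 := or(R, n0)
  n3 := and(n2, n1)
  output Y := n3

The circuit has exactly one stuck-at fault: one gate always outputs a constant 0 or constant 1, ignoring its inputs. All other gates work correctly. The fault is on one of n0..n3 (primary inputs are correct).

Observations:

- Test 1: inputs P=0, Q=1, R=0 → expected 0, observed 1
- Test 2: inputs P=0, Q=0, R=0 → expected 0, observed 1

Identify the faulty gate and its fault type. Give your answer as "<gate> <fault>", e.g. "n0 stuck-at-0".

Fault-free values for test 1 (P=0, Q=1, R=0): n0=1, n1=0, n2=1, n3=0, giving Y=0. Observed 1.
Test 1: faults giving observed 1 are {n1 stuck-at-1, n3 stuck-at-1}.
Test 2 (P=0, Q=0, R=0): fault-free n0=0, n1=1, n2=0, n3=0 → 0; observed 1. Eliminates n1 stuck-at-1.
Only n3 stuck-at-1 is consistent with every test.

n3 stuck-at-1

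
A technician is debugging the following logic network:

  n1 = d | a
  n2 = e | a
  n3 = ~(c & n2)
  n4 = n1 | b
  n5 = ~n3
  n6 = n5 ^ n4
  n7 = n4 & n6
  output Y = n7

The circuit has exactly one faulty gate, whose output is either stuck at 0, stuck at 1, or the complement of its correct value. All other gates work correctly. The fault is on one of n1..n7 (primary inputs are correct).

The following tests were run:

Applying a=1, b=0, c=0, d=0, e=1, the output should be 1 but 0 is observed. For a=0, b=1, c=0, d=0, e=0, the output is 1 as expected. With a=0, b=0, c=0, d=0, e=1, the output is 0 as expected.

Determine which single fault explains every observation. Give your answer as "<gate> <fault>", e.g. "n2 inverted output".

Fault-free values for test 1 (a=1, b=0, c=0, d=0, e=1): n1=1, n2=1, n3=1, n4=1, n5=0, n6=1, n7=1, giving Y=1. Observed 0.
Test 1: faults giving observed 0 are {n1 stuck-at-0, n1 inverted output, n3 stuck-at-0, n3 inverted output, n4 stuck-at-0, n4 inverted output, n5 stuck-at-1, n5 inverted output, n6 stuck-at-0, n6 inverted output, n7 stuck-at-0, n7 inverted output}.
Test 2 (a=0, b=1, c=0, d=0, e=0): fault-free n1=0, n2=0, n3=1, n4=1, n5=0, n6=1, n7=1 → 1; observed 1. Eliminates n3 stuck-at-0, n3 inverted output, n4 stuck-at-0, n4 inverted output, n5 stuck-at-1, n5 inverted output, n6 stuck-at-0, n6 inverted output, n7 stuck-at-0, n7 inverted output.
Test 3 (a=0, b=0, c=0, d=0, e=1): fault-free n1=0, n2=1, n3=1, n4=0, n5=0, n6=0, n7=0 → 0; observed 0. Eliminates n1 inverted output.
Only n1 stuck-at-0 is consistent with every test.

n1 stuck-at-0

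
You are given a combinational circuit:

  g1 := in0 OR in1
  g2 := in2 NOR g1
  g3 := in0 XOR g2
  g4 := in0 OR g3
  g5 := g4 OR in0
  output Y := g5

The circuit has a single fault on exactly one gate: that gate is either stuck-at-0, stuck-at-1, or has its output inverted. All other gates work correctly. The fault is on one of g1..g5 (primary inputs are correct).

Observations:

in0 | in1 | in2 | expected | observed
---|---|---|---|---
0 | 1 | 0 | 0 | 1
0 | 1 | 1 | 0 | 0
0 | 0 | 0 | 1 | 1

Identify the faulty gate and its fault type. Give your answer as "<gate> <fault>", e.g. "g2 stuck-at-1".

Fault-free values for test 1 (in0=0, in1=1, in2=0): g1=1, g2=0, g3=0, g4=0, g5=0, giving Y=0. Observed 1.
Test 1: faults giving observed 1 are {g1 stuck-at-0, g1 inverted output, g2 stuck-at-1, g2 inverted output, g3 stuck-at-1, g3 inverted output, g4 stuck-at-1, g4 inverted output, g5 stuck-at-1, g5 inverted output}.
Test 2 (in0=0, in1=1, in2=1): fault-free g1=1, g2=0, g3=0, g4=0, g5=0 → 0; observed 0. Eliminates g2 stuck-at-1, g2 inverted output, g3 stuck-at-1, g3 inverted output, g4 stuck-at-1, g4 inverted output, g5 stuck-at-1, g5 inverted output.
Test 3 (in0=0, in1=0, in2=0): fault-free g1=0, g2=1, g3=1, g4=1, g5=1 → 1; observed 1. Eliminates g1 inverted output.
Only g1 stuck-at-0 is consistent with every test.

g1 stuck-at-0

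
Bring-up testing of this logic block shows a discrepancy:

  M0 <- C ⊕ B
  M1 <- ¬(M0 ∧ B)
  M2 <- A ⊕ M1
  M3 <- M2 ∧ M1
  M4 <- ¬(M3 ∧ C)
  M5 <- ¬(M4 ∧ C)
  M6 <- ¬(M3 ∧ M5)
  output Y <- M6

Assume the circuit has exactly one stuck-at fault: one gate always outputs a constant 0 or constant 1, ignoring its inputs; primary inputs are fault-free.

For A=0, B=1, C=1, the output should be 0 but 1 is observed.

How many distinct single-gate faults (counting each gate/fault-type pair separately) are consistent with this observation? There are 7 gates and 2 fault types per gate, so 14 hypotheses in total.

7

Fault-free: M0=0, M1=1, M2=1, M3=1, M4=0, M5=1, M6=0 → 0. Observed 1.
  M0 stuck-at-0: output 0 ✗
  M0 stuck-at-1: output 1 ✓
  M1 stuck-at-0: output 1 ✓
  M1 stuck-at-1: output 0 ✗
  M2 stuck-at-0: output 1 ✓
  M2 stuck-at-1: output 0 ✗
  M3 stuck-at-0: output 1 ✓
  M3 stuck-at-1: output 0 ✗
  M4 stuck-at-0: output 0 ✗
  M4 stuck-at-1: output 1 ✓
  M5 stuck-at-0: output 1 ✓
  M5 stuck-at-1: output 0 ✗
  M6 stuck-at-0: output 0 ✗
  M6 stuck-at-1: output 1 ✓
Consistent faults: {M0 stuck-at-1, M1 stuck-at-0, M2 stuck-at-0, M3 stuck-at-0, M4 stuck-at-1, M5 stuck-at-0, M6 stuck-at-1} — 7 in all.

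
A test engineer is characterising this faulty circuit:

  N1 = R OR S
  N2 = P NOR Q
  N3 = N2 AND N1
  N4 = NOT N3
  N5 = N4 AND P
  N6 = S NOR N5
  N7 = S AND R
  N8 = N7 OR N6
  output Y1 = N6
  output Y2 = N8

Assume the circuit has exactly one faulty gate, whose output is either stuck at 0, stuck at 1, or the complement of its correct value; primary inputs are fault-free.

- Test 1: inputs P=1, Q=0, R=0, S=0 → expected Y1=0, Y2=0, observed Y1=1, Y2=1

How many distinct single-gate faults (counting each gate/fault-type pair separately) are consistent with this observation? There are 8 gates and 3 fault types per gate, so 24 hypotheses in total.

8

Fault-free: N1=0, N2=0, N3=0, N4=1, N5=1, N6=0, N7=0, N8=0 → Y1=0, Y2=0. Observed Y1=1, Y2=1.
  N1: none of the 3 fault types match ✗
  N2: none of the 3 fault types match ✗
  N3: stuck-at-1, inverted output ✓; others ✗
  N4: stuck-at-0, inverted output ✓; others ✗
  N5: stuck-at-0, inverted output ✓; others ✗
  N6: stuck-at-1, inverted output ✓; others ✗
  N7: none of the 3 fault types match ✗
  N8: none of the 3 fault types match ✗
Consistent faults: {N3 stuck-at-1, N3 inverted output, N4 stuck-at-0, N4 inverted output, N5 stuck-at-0, N5 inverted output, N6 stuck-at-1, N6 inverted output} — 8 in all.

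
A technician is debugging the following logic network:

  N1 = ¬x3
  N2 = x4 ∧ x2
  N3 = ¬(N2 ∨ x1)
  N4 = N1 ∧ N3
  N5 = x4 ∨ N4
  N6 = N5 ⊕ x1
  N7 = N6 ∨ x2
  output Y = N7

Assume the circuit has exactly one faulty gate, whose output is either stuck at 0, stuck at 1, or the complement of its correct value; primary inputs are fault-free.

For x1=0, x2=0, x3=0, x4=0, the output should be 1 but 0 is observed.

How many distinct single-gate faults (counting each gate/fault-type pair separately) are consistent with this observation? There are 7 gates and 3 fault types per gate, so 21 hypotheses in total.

14

Fault-free: N1=1, N2=0, N3=1, N4=1, N5=1, N6=1, N7=1 → 1. Observed 0.
  N1: stuck-at-0, inverted output ✓; others ✗
  N2: stuck-at-1, inverted output ✓; others ✗
  N3: stuck-at-0, inverted output ✓; others ✗
  N4: stuck-at-0, inverted output ✓; others ✗
  N5: stuck-at-0, inverted output ✓; others ✗
  N6: stuck-at-0, inverted output ✓; others ✗
  N7: stuck-at-0, inverted output ✓; others ✗
Consistent faults: {N1 stuck-at-0, N1 inverted output, N2 stuck-at-1, N2 inverted output, N3 stuck-at-0, N3 inverted output, N4 stuck-at-0, N4 inverted output, N5 stuck-at-0, N5 inverted output, N6 stuck-at-0, N6 inverted output, N7 stuck-at-0, N7 inverted output} — 14 in all.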